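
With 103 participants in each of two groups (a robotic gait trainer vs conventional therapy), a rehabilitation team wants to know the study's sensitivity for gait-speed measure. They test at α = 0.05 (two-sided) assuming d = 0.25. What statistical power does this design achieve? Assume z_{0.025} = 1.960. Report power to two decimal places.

For two equal groups, power = Φ(d·√(n/2) − z_{α/2}).
d·√(n/2) = 0.25 × √(103/2) = 0.25 × 7.176 = 1.794.
z_β = 1.794 − 1.960 = -0.166.
Power = Φ(-0.166) = 0.434.

power ≈ 0.43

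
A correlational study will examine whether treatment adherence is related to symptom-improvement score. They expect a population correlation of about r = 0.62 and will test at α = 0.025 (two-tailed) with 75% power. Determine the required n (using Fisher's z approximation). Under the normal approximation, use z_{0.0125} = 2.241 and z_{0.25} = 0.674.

n = 20

Fisher's z: C = ½·ln((1+r)/(1−r)) = ½·ln(4.2632) = 0.7250.
n = ((z_{α/2} + z_β)/C)² + 3.
(2.241 + 0.674) / 0.7250 = 2.915 / 0.7250 = 4.021.
n = 4.021² + 3 = 16.17 + 3 = 19.2.
Round up.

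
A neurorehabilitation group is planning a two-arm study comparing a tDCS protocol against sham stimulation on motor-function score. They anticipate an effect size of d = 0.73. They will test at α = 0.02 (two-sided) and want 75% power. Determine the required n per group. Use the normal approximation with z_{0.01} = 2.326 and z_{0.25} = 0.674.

n = 34 per group

For two independent groups with equal n: n = 2·((z_{α/2} + z_β) / d)².
z_{α/2} + z_β = 2.326 + 0.674 = 3.000.
n = 2 × (3.000 / 0.73)² = 2 × 4.110² = 2 × 16.89 = 33.8.
Round up to the next whole participant.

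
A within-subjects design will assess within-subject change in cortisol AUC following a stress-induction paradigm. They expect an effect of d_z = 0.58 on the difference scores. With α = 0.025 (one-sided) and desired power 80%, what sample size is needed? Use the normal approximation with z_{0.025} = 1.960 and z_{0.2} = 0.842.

For a paired (one-sample on differences) test: n = ((z_{α} + z_β) / d)².
z_{α} + z_β = 1.960 + 0.842 = 2.802.
n = (2.802 / 0.58)² = 4.831² = 23.34.
Round up.

n = 24 pairs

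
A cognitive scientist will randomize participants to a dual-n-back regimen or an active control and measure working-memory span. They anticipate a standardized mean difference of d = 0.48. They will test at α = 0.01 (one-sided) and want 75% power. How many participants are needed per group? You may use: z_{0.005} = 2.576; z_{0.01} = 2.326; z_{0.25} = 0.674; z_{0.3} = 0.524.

n = 79 per group

For two independent groups with equal n: n = 2·((z_{α} + z_β) / d)².
z_{α} + z_β = 2.326 + 0.674 = 3.000.
n = 2 × (3.000 / 0.48)² = 2 × 6.250² = 2 × 39.06 = 78.1.
Round up to the next whole participant.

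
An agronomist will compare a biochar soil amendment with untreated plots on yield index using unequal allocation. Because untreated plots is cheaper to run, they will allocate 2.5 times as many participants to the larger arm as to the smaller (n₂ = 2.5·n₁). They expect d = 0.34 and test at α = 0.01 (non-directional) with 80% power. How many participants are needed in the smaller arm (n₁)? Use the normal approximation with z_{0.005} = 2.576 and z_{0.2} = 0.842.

With allocation ratio k = n₂/n₁ = 2.5, Var(x̄₁−x̄₂) = σ²(1/n₁ + 1/(k·n₁)) = σ²·(k+1)/(k·n₁).
So n₁ = (1 + 1/k)·((z_{α/2} + z_β)/d)² = 1.400 × (3.418/0.34)².
n₁ = 1.400 × 101.06 = 141.5.
Round up: n₁ = 142, giving n₂ = 2.5 × 142 = 355.

n₁ = 142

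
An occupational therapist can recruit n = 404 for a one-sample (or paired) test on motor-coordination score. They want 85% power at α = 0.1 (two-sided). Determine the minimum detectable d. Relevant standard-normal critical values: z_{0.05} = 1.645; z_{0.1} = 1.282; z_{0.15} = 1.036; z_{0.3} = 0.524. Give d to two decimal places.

For a single sample (or paired design) of n = 404: d_min = (z_{α/2} + z_β)/√n.
z-sum = 1.645 + 1.036 = 2.681.
d_min = 2.681 / √404 = 2.681 / 20.100 = 0.133.

d_min ≈ 0.13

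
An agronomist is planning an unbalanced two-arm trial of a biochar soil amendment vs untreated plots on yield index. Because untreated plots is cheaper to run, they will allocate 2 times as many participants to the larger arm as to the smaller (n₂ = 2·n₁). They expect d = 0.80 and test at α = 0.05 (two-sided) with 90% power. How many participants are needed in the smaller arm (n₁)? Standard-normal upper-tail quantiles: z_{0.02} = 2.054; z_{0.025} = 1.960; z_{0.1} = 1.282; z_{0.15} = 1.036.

With allocation ratio k = n₂/n₁ = 2, Var(x̄₁−x̄₂) = σ²(1/n₁ + 1/(k·n₁)) = σ²·(k+1)/(k·n₁).
So n₁ = (1 + 1/k)·((z_{α/2} + z_β)/d)² = 1.500 × (3.242/0.80)².
n₁ = 1.500 × 16.42 = 24.6.
Round up: n₁ = 25, giving n₂ = 2 × 25 = 50.

n₁ = 25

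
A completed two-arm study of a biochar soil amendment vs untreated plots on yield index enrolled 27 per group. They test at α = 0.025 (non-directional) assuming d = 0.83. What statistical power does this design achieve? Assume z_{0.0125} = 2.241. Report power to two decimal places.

For two equal groups, power = Φ(d·√(n/2) − z_{α/2}).
d·√(n/2) = 0.83 × √(27/2) = 0.83 × 3.674 = 3.050.
z_β = 3.050 − 2.241 = 0.809.
Power = Φ(0.809) = 0.791.

power ≈ 0.79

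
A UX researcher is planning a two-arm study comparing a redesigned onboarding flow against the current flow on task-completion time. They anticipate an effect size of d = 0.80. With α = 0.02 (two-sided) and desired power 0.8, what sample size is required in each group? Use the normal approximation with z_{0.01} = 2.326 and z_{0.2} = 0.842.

For two independent groups with equal n: n = 2·((z_{α/2} + z_β) / d)².
z_{α/2} + z_β = 2.326 + 0.842 = 3.168.
n = 2 × (3.168 / 0.80)² = 2 × 3.960² = 2 × 15.68 = 31.4.
Round up to the next whole participant.

n = 32 per group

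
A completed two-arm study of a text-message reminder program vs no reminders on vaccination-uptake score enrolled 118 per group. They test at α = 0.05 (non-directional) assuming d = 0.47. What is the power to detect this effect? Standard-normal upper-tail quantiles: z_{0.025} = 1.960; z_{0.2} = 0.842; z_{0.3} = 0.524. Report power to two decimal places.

power ≈ 0.95

For two equal groups, power = Φ(d·√(n/2) − z_{α/2}).
d·√(n/2) = 0.47 × √(118/2) = 0.47 × 7.681 = 3.610.
z_β = 3.610 − 1.960 = 1.650.
Power = Φ(1.650) = 0.951.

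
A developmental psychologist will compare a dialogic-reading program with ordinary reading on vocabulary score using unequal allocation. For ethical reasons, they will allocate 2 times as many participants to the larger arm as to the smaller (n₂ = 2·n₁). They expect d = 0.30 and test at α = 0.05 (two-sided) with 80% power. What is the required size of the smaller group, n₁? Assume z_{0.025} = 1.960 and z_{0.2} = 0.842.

n₁ = 131

With allocation ratio k = n₂/n₁ = 2, Var(x̄₁−x̄₂) = σ²(1/n₁ + 1/(k·n₁)) = σ²·(k+1)/(k·n₁).
So n₁ = (1 + 1/k)·((z_{α/2} + z_β)/d)² = 1.500 × (2.802/0.30)².
n₁ = 1.500 × 87.24 = 130.9.
Round up: n₁ = 131, giving n₂ = 2 × 131 = 262.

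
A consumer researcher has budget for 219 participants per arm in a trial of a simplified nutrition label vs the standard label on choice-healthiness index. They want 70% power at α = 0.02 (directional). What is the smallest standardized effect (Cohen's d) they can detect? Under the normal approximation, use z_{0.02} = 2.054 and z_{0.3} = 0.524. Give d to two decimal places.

For two independent groups of n = 219 each: d_min = (z_{α} + z_β)·√(2/n).
z-sum = 2.054 + 0.524 = 2.578.
d_min = 2.578 × √(2/219) = 2.578 × 0.0956 = 0.246.

d_min ≈ 0.25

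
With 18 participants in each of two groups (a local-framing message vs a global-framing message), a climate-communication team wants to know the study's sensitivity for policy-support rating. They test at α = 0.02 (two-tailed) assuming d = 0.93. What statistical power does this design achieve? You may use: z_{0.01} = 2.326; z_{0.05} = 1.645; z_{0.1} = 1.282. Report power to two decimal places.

power ≈ 0.68

For two equal groups, power = Φ(d·√(n/2) − z_{α/2}).
d·√(n/2) = 0.93 × √(18/2) = 0.93 × 3.000 = 2.790.
z_β = 2.790 − 2.326 = 0.464.
Power = Φ(0.464) = 0.679.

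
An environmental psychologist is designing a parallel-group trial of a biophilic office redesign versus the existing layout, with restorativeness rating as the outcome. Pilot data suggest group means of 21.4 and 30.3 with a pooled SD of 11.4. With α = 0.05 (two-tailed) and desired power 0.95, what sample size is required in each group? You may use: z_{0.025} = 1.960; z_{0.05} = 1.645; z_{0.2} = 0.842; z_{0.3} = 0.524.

Cohen's d = |M₁ − M₂| / SD_pooled = |21.4 − 30.3| / 11.4 = 8.9 / 11.4 = 0.781.
For two independent groups with equal n: n = 2·((z_{α/2} + z_β) / d)².
z_{α/2} + z_β = 1.960 + 1.645 = 3.605.
n = 2 × (3.605 / 0.781)² = 2 × 4.616² = 2 × 21.31 = 42.6.
Round up to the next whole participant.

n = 43 per group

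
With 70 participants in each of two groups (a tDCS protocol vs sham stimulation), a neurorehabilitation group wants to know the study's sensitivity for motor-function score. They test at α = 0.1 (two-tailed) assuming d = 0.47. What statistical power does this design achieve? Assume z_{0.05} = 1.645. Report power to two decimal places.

For two equal groups, power = Φ(d·√(n/2) − z_{α/2}).
d·√(n/2) = 0.47 × √(70/2) = 0.47 × 5.916 = 2.781.
z_β = 2.781 − 1.645 = 1.136.
Power = Φ(1.136) = 0.872.

power ≈ 0.87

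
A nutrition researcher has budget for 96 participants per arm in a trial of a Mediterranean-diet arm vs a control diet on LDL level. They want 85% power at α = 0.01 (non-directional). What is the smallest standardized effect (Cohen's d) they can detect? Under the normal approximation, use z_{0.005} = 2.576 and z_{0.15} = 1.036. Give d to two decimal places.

d_min ≈ 0.52

For two independent groups of n = 96 each: d_min = (z_{α/2} + z_β)·√(2/n).
z-sum = 2.576 + 1.036 = 3.612.
d_min = 3.612 × √(2/96) = 3.612 × 0.1443 = 0.521.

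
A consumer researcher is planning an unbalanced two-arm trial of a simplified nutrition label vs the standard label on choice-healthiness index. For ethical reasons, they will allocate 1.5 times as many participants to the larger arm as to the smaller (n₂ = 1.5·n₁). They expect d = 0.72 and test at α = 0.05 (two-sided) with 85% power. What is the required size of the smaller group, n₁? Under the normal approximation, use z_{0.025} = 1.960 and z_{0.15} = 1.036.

With allocation ratio k = n₂/n₁ = 1.5, Var(x̄₁−x̄₂) = σ²(1/n₁ + 1/(k·n₁)) = σ²·(k+1)/(k·n₁).
So n₁ = (1 + 1/k)·((z_{α/2} + z_β)/d)² = 1.667 × (2.996/0.72)².
n₁ = 1.667 × 17.31 = 28.9.
Round up: n₁ = 29, giving n₂ = ⌈1.5 × 29⌉ = ⌈43.5⌉ = 44.

n₁ = 29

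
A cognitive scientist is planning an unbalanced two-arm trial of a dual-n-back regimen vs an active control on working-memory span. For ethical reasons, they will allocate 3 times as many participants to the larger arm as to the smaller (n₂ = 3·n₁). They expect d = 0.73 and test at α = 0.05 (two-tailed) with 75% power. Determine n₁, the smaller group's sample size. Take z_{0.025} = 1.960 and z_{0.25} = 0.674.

n₁ = 18

With allocation ratio k = n₂/n₁ = 3, Var(x̄₁−x̄₂) = σ²(1/n₁ + 1/(k·n₁)) = σ²·(k+1)/(k·n₁).
So n₁ = (1 + 1/k)·((z_{α/2} + z_β)/d)² = 1.333 × (2.634/0.73)².
n₁ = 1.333 × 13.02 = 17.4.
Round up: n₁ = 18, giving n₂ = 3 × 18 = 54.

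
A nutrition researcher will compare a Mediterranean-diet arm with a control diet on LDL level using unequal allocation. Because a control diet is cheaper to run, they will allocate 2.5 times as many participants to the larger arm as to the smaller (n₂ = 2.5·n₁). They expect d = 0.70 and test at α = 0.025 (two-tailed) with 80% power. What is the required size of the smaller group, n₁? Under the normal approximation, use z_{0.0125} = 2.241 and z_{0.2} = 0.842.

With allocation ratio k = n₂/n₁ = 2.5, Var(x̄₁−x̄₂) = σ²(1/n₁ + 1/(k·n₁)) = σ²·(k+1)/(k·n₁).
So n₁ = (1 + 1/k)·((z_{α/2} + z_β)/d)² = 1.400 × (3.083/0.70)².
n₁ = 1.400 × 19.40 = 27.2.
Round up: n₁ = 28, giving n₂ = 2.5 × 28 = 70.

n₁ = 28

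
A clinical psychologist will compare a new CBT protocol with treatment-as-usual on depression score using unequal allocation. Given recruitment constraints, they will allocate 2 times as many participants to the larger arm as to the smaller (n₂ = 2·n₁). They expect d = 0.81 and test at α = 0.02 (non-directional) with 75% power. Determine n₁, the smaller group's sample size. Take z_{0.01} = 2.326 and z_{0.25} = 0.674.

n₁ = 21

With allocation ratio k = n₂/n₁ = 2, Var(x̄₁−x̄₂) = σ²(1/n₁ + 1/(k·n₁)) = σ²·(k+1)/(k·n₁).
So n₁ = (1 + 1/k)·((z_{α/2} + z_β)/d)² = 1.500 × (3.000/0.81)².
n₁ = 1.500 × 13.72 = 20.6.
Round up: n₁ = 21, giving n₂ = 2 × 21 = 42.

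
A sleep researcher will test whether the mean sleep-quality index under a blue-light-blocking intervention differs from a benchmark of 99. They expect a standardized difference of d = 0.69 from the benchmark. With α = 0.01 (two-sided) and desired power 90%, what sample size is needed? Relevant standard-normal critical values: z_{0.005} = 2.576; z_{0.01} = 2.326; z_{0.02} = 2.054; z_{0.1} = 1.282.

n = 32

For a one-sample test: n = ((z_{α/2} + z_β) / d)².
z_{α/2} + z_β = 2.576 + 1.282 = 3.858.
n = (3.858 / 0.69)² = 5.591² = 31.26.
Round up.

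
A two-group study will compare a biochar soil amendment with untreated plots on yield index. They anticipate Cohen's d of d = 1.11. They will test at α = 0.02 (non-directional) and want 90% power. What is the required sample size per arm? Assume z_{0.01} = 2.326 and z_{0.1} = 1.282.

n = 22 per group

For two independent groups with equal n: n = 2·((z_{α/2} + z_β) / d)².
z_{α/2} + z_β = 2.326 + 1.282 = 3.608.
n = 2 × (3.608 / 1.11)² = 2 × 3.250² = 2 × 10.57 = 21.1.
Round up to the next whole participant.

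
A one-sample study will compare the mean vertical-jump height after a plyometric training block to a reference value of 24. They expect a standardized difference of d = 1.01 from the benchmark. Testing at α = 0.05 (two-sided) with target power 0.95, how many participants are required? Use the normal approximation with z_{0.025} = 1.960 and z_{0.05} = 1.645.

For a one-sample test: n = ((z_{α/2} + z_β) / d)².
z_{α/2} + z_β = 1.960 + 1.645 = 3.605.
n = (3.605 / 1.01)² = 3.569² = 12.74.
Round up.

n = 13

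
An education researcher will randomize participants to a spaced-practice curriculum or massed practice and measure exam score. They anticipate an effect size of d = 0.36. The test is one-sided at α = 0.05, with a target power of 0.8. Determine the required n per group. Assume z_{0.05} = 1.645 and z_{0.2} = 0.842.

n = 96 per group

For two independent groups with equal n: n = 2·((z_{α} + z_β) / d)².
z_{α} + z_β = 1.645 + 0.842 = 2.487.
n = 2 × (2.487 / 0.36)² = 2 × 6.908² = 2 × 47.73 = 95.5.
Round up to the next whole participant.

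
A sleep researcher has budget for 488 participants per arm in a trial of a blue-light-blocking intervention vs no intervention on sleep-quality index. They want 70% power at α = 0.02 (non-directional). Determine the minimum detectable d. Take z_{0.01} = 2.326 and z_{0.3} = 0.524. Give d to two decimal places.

For two independent groups of n = 488 each: d_min = (z_{α/2} + z_β)·√(2/n).
z-sum = 2.326 + 0.524 = 2.850.
d_min = 2.850 × √(2/488) = 2.850 × 0.0640 = 0.182.

d_min ≈ 0.18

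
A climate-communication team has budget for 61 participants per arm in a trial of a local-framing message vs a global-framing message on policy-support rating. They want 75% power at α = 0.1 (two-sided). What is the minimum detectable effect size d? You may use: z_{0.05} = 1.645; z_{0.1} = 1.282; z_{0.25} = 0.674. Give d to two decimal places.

For two independent groups of n = 61 each: d_min = (z_{α/2} + z_β)·√(2/n).
z-sum = 1.645 + 0.674 = 2.319.
d_min = 2.319 × √(2/61) = 2.319 × 0.1811 = 0.420.

d_min ≈ 0.42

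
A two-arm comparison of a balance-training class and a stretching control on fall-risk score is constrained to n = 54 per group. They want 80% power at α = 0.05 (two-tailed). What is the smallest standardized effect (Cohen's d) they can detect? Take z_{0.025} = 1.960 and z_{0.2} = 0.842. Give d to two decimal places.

d_min ≈ 0.54

For two independent groups of n = 54 each: d_min = (z_{α/2} + z_β)·√(2/n).
z-sum = 1.960 + 0.842 = 2.802.
d_min = 2.802 × √(2/54) = 2.802 × 0.1925 = 0.539.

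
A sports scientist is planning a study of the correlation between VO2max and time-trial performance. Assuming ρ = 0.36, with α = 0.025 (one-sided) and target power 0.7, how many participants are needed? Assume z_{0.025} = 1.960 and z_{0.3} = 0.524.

n = 47

Fisher's z: C = ½·ln((1+r)/(1−r)) = ½·ln(2.1250) = 0.3769.
n = ((z_{α} + z_β)/C)² + 3.
(1.960 + 0.524) / 0.3769 = 2.484 / 0.3769 = 6.591.
n = 6.591² + 3 = 43.44 + 3 = 46.4.
Round up.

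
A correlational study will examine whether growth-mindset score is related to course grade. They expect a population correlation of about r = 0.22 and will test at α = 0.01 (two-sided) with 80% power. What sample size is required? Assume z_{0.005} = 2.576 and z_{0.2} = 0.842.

n = 237

Fisher's z: C = ½·ln((1+r)/(1−r)) = ½·ln(1.5641) = 0.2237.
n = ((z_{α/2} + z_β)/C)² + 3.
(2.576 + 0.842) / 0.2237 = 3.418 / 0.2237 = 15.279.
n = 15.279² + 3 = 233.46 + 3 = 236.5.
Round up.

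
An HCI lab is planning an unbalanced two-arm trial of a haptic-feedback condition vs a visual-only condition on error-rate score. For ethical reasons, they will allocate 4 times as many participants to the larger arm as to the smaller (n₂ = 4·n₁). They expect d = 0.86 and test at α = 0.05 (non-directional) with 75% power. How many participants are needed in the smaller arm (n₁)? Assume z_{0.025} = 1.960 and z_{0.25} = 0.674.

n₁ = 12

With allocation ratio k = n₂/n₁ = 4, Var(x̄₁−x̄₂) = σ²(1/n₁ + 1/(k·n₁)) = σ²·(k+1)/(k·n₁).
So n₁ = (1 + 1/k)·((z_{α/2} + z_β)/d)² = 1.250 × (2.634/0.86)².
n₁ = 1.250 × 9.38 = 11.7.
Round up: n₁ = 12, giving n₂ = 4 × 12 = 48.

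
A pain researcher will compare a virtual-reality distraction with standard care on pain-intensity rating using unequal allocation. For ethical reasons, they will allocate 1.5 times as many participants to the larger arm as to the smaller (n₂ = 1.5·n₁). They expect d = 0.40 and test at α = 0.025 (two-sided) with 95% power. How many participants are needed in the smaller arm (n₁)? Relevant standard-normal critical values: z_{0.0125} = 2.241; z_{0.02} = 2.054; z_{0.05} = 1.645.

With allocation ratio k = n₂/n₁ = 1.5, Var(x̄₁−x̄₂) = σ²(1/n₁ + 1/(k·n₁)) = σ²·(k+1)/(k·n₁).
So n₁ = (1 + 1/k)·((z_{α/2} + z_β)/d)² = 1.667 × (3.886/0.40)².
n₁ = 1.667 × 94.38 = 157.3.
Round up: n₁ = 158, giving n₂ = 1.5 × 158 = 237.

n₁ = 158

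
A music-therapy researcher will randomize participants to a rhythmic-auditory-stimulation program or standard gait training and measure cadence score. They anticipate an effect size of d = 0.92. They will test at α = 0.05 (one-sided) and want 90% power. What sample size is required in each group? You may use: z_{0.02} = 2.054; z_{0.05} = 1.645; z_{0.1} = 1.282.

For two independent groups with equal n: n = 2·((z_{α} + z_β) / d)².
z_{α} + z_β = 1.645 + 1.282 = 2.927.
n = 2 × (2.927 / 0.92)² = 2 × 3.182² = 2 × 10.12 = 20.2.
Round up to the next whole participant.

n = 21 per group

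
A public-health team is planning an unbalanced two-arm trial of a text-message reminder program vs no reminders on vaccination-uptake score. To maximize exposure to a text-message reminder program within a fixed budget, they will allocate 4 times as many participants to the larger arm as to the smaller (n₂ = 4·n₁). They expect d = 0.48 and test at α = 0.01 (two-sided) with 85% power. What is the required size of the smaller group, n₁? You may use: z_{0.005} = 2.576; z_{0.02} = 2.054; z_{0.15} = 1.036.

n₁ = 71

With allocation ratio k = n₂/n₁ = 4, Var(x̄₁−x̄₂) = σ²(1/n₁ + 1/(k·n₁)) = σ²·(k+1)/(k·n₁).
So n₁ = (1 + 1/k)·((z_{α/2} + z_β)/d)² = 1.250 × (3.612/0.48)².
n₁ = 1.250 × 56.63 = 70.8.
Round up: n₁ = 71, giving n₂ = 4 × 71 = 284.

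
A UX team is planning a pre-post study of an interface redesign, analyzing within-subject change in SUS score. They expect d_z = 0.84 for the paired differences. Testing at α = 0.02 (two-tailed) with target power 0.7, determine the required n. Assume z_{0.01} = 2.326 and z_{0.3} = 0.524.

n = 12 pairs

For a paired (one-sample on differences) test: n = ((z_{α/2} + z_β) / d)².
z_{α/2} + z_β = 2.326 + 0.524 = 2.850.
n = (2.850 / 0.84)² = 3.393² = 11.51.
Round up.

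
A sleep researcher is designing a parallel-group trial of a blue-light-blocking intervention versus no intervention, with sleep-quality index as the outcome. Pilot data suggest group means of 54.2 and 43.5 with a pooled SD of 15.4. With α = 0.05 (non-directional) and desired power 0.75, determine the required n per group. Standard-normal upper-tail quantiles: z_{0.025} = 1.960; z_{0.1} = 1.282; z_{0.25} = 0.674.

Cohen's d = |M₁ − M₂| / SD_pooled = |54.2 − 43.5| / 15.4 = 10.7 / 15.4 = 0.695.
For two independent groups with equal n: n = 2·((z_{α/2} + z_β) / d)².
z_{α/2} + z_β = 1.960 + 0.674 = 2.634.
n = 2 × (2.634 / 0.695)² = 2 × 3.790² = 2 × 14.36 = 28.7.
Round up to the next whole participant.

n = 29 per group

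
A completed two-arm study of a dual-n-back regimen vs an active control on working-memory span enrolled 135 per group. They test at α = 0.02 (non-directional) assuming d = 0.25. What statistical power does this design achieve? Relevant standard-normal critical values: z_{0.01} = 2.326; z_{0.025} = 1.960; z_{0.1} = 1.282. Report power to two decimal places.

power ≈ 0.39

For two equal groups, power = Φ(d·√(n/2) − z_{α/2}).
d·√(n/2) = 0.25 × √(135/2) = 0.25 × 8.216 = 2.054.
z_β = 2.054 − 2.326 = -0.272.
Power = Φ(-0.272) = 0.393.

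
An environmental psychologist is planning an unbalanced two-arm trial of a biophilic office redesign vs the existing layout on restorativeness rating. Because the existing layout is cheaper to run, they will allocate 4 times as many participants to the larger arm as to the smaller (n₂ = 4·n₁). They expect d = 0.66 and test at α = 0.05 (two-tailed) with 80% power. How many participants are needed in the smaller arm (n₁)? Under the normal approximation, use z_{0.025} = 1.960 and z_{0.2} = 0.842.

n₁ = 23

With allocation ratio k = n₂/n₁ = 4, Var(x̄₁−x̄₂) = σ²(1/n₁ + 1/(k·n₁)) = σ²·(k+1)/(k·n₁).
So n₁ = (1 + 1/k)·((z_{α/2} + z_β)/d)² = 1.250 × (2.802/0.66)².
n₁ = 1.250 × 18.02 = 22.5.
Round up: n₁ = 23, giving n₂ = 4 × 23 = 92.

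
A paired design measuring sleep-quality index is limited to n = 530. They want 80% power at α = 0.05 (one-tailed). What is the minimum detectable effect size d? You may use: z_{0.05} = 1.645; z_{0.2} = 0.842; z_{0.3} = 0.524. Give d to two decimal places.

d_min ≈ 0.11

For a single sample (or paired design) of n = 530: d_min = (z_{α} + z_β)/√n.
z-sum = 1.645 + 0.842 = 2.487.
d_min = 2.487 / √530 = 2.487 / 23.022 = 0.108.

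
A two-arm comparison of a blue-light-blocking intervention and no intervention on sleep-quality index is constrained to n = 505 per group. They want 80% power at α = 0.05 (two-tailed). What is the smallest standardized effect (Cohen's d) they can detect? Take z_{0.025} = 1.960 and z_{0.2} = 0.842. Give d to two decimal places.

d_min ≈ 0.18

For two independent groups of n = 505 each: d_min = (z_{α/2} + z_β)·√(2/n).
z-sum = 1.960 + 0.842 = 2.802.
d_min = 2.802 × √(2/505) = 2.802 × 0.0629 = 0.176.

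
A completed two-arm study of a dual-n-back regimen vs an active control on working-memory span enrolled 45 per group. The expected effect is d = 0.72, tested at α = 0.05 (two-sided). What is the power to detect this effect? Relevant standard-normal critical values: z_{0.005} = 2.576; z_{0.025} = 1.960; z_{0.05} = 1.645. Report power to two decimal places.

For two equal groups, power = Φ(d·√(n/2) − z_{α/2}).
d·√(n/2) = 0.72 × √(45/2) = 0.72 × 4.743 = 3.415.
z_β = 3.415 − 1.960 = 1.455.
Power = Φ(1.455) = 0.927.

power ≈ 0.93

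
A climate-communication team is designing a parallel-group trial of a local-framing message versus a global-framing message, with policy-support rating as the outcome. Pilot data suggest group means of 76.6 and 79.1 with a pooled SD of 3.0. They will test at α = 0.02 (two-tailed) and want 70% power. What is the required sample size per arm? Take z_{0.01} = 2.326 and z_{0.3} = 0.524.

n = 24 per group

Cohen's d = |M₁ − M₂| / SD_pooled = |76.6 − 79.1| / 3.0 = 2.5 / 3.0 = 0.833.
For two independent groups with equal n: n = 2·((z_{α/2} + z_β) / d)².
z_{α/2} + z_β = 2.326 + 0.524 = 2.850.
n = 2 × (2.850 / 0.833)² = 2 × 3.421² = 2 × 11.71 = 23.4.
Round up to the next whole participant.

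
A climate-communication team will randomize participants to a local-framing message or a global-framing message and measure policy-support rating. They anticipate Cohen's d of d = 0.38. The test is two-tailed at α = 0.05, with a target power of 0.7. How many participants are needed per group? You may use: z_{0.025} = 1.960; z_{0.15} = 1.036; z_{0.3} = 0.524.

For two independent groups with equal n: n = 2·((z_{α/2} + z_β) / d)².
z_{α/2} + z_β = 1.960 + 0.524 = 2.484.
n = 2 × (2.484 / 0.38)² = 2 × 6.537² = 2 × 42.73 = 85.5.
Round up to the next whole participant.

n = 86 per group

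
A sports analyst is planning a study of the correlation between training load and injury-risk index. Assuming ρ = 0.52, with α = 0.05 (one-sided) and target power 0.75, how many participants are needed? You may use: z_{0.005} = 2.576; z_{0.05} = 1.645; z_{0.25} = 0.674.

Fisher's z: C = ½·ln((1+r)/(1−r)) = ½·ln(3.1667) = 0.5763.
n = ((z_{α} + z_β)/C)² + 3.
(1.645 + 0.674) / 0.5763 = 2.319 / 0.5763 = 4.024.
n = 4.024² + 3 = 16.19 + 3 = 19.2.
Round up.

n = 20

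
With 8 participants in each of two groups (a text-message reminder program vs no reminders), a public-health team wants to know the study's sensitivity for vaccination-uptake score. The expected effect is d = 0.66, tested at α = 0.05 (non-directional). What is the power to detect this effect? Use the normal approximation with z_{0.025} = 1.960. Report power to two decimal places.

power ≈ 0.26

For two equal groups, power = Φ(d·√(n/2) − z_{α/2}).
d·√(n/2) = 0.66 × √(8/2) = 0.66 × 2.000 = 1.320.
z_β = 1.320 − 1.960 = -0.640.
Power = Φ(-0.640) = 0.261.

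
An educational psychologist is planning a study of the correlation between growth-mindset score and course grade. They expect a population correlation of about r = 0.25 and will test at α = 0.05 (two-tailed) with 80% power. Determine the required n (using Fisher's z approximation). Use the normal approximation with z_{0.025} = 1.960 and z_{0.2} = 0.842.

Fisher's z: C = ½·ln((1+r)/(1−r)) = ½·ln(1.6667) = 0.2554.
n = ((z_{α/2} + z_β)/C)² + 3.
(1.960 + 0.842) / 0.2554 = 2.802 / 0.2554 = 10.971.
n = 10.971² + 3 = 120.36 + 3 = 123.4.
Round up.

n = 124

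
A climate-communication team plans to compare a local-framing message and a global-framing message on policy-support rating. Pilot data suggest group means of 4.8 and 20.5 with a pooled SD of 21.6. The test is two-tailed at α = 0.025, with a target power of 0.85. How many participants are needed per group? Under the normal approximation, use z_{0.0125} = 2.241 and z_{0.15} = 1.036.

Cohen's d = |M₁ − M₂| / SD_pooled = |4.8 − 20.5| / 21.6 = 15.7 / 21.6 = 0.727.
For two independent groups with equal n: n = 2·((z_{α/2} + z_β) / d)².
z_{α/2} + z_β = 2.241 + 1.036 = 3.277.
n = 2 × (3.277 / 0.727)² = 2 × 4.508² = 2 × 20.32 = 40.6.
Round up to the next whole participant.

n = 41 per group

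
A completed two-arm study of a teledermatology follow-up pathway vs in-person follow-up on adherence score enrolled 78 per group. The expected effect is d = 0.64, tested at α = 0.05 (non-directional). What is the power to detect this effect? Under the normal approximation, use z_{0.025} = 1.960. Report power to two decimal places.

For two equal groups, power = Φ(d·√(n/2) − z_{α/2}).
d·√(n/2) = 0.64 × √(78/2) = 0.64 × 6.245 = 3.997.
z_β = 3.997 − 1.960 = 2.037.
Power = Φ(2.037) = 0.979.

power ≈ 0.98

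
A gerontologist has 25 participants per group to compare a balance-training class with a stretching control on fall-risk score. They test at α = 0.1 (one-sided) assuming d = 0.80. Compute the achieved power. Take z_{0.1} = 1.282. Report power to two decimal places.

power ≈ 0.94

For two equal groups, power = Φ(d·√(n/2) − z_{α}).
d·√(n/2) = 0.80 × √(25/2) = 0.80 × 3.536 = 2.828.
z_β = 2.828 − 1.282 = 1.546.
Power = Φ(1.546) = 0.939.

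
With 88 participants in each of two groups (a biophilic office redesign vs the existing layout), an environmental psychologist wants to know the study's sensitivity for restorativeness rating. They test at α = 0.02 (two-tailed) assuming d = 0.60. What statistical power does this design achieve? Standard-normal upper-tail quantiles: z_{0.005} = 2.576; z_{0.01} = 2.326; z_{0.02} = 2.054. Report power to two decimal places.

For two equal groups, power = Φ(d·√(n/2) − z_{α/2}).
d·√(n/2) = 0.60 × √(88/2) = 0.60 × 6.633 = 3.980.
z_β = 3.980 − 2.326 = 1.654.
Power = Φ(1.654) = 0.951.

power ≈ 0.95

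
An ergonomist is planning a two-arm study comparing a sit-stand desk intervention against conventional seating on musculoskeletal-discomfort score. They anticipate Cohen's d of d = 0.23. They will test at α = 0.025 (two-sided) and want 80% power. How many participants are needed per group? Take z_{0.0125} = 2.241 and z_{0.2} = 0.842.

n = 360 per group

For two independent groups with equal n: n = 2·((z_{α/2} + z_β) / d)².
z_{α/2} + z_β = 2.241 + 0.842 = 3.083.
n = 2 × (3.083 / 0.23)² = 2 × 13.404² = 2 × 179.68 = 359.4.
Round up to the next whole participant.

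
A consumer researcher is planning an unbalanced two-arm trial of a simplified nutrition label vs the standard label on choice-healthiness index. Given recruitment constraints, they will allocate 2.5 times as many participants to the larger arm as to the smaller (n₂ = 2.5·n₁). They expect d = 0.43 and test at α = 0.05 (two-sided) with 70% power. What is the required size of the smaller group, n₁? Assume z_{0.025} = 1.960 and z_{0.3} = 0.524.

n₁ = 47

With allocation ratio k = n₂/n₁ = 2.5, Var(x̄₁−x̄₂) = σ²(1/n₁ + 1/(k·n₁)) = σ²·(k+1)/(k·n₁).
So n₁ = (1 + 1/k)·((z_{α/2} + z_β)/d)² = 1.400 × (2.484/0.43)².
n₁ = 1.400 × 33.37 = 46.7.
Round up: n₁ = 47, giving n₂ = ⌈2.5 × 47⌉ = ⌈117.5⌉ = 118.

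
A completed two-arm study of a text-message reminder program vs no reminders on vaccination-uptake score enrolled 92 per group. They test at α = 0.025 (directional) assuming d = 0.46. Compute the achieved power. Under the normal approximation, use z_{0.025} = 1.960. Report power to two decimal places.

power ≈ 0.88

For two equal groups, power = Φ(d·√(n/2) − z_{α}).
d·√(n/2) = 0.46 × √(92/2) = 0.46 × 6.782 = 3.120.
z_β = 3.120 − 1.960 = 1.160.
Power = Φ(1.160) = 0.877.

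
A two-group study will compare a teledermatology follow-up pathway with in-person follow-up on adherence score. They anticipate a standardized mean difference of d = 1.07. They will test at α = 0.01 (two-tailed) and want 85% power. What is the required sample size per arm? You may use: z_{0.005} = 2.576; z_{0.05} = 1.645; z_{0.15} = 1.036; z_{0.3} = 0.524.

For two independent groups with equal n: n = 2·((z_{α/2} + z_β) / d)².
z_{α/2} + z_β = 2.576 + 1.036 = 3.612.
n = 2 × (3.612 / 1.07)² = 2 × 3.376² = 2 × 11.40 = 22.8.
Round up to the next whole participant.

n = 23 per group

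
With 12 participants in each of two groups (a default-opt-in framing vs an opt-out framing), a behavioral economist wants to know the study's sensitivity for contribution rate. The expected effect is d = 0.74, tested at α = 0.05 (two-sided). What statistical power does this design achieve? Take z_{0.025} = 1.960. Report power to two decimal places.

For two equal groups, power = Φ(d·√(n/2) − z_{α/2}).
d·√(n/2) = 0.74 × √(12/2) = 0.74 × 2.449 = 1.813.
z_β = 1.813 − 1.960 = -0.147.
Power = Φ(-0.147) = 0.441.

power ≈ 0.44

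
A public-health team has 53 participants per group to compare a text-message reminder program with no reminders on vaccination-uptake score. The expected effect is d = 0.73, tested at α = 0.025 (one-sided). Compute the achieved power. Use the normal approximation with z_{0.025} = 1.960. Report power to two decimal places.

power ≈ 0.96

For two equal groups, power = Φ(d·√(n/2) − z_{α}).
d·√(n/2) = 0.73 × √(53/2) = 0.73 × 5.148 = 3.758.
z_β = 3.758 − 1.960 = 1.798.
Power = Φ(1.798) = 0.964.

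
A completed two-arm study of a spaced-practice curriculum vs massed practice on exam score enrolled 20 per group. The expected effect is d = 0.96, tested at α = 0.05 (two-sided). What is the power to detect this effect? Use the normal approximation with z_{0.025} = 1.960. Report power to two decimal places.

power ≈ 0.86

For two equal groups, power = Φ(d·√(n/2) − z_{α/2}).
d·√(n/2) = 0.96 × √(20/2) = 0.96 × 3.162 = 3.036.
z_β = 3.036 − 1.960 = 1.076.
Power = Φ(1.076) = 0.859.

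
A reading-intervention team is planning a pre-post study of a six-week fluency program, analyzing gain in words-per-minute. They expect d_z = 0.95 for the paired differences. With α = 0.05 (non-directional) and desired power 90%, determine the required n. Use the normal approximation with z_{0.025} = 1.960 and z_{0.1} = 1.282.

n = 12 pairs

For a paired (one-sample on differences) test: n = ((z_{α/2} + z_β) / d)².
z_{α/2} + z_β = 1.960 + 1.282 = 3.242.
n = (3.242 / 0.95)² = 3.413² = 11.65.
Round up.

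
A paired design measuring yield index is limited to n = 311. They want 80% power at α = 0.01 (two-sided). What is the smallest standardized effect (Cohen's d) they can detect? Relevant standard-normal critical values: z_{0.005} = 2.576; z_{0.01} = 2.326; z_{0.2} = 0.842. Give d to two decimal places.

d_min ≈ 0.19

For a single sample (or paired design) of n = 311: d_min = (z_{α/2} + z_β)/√n.
z-sum = 2.576 + 0.842 = 3.418.
d_min = 3.418 / √311 = 3.418 / 17.635 = 0.194.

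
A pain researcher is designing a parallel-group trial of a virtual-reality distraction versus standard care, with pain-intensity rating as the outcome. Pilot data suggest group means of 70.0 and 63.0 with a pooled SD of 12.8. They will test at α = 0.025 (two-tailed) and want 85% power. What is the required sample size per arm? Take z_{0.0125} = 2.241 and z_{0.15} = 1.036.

Cohen's d = |M₁ − M₂| / SD_pooled = |70.0 − 63.0| / 12.8 = 7.0 / 12.8 = 0.547.
For two independent groups with equal n: n = 2·((z_{α/2} + z_β) / d)².
z_{α/2} + z_β = 2.241 + 1.036 = 3.277.
n = 2 × (3.277 / 0.547)² = 2 × 5.991² = 2 × 35.89 = 71.8.
Round up to the next whole participant.

n = 72 per group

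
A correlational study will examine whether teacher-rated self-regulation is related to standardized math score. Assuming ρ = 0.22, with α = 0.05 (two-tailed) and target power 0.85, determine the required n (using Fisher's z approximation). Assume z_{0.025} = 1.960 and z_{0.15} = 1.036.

n = 183

Fisher's z: C = ½·ln((1+r)/(1−r)) = ½·ln(1.5641) = 0.2237.
n = ((z_{α/2} + z_β)/C)² + 3.
(1.960 + 1.036) / 0.2237 = 2.996 / 0.2237 = 13.393.
n = 13.393² + 3 = 179.37 + 3 = 182.4.
Round up.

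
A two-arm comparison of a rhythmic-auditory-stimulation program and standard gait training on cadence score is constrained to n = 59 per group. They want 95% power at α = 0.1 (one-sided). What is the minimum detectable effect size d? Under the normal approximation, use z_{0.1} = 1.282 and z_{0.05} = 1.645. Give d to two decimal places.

For two independent groups of n = 59 each: d_min = (z_{α} + z_β)·√(2/n).
z-sum = 1.282 + 1.645 = 2.927.
d_min = 2.927 × √(2/59) = 2.927 × 0.1841 = 0.539.

d_min ≈ 0.54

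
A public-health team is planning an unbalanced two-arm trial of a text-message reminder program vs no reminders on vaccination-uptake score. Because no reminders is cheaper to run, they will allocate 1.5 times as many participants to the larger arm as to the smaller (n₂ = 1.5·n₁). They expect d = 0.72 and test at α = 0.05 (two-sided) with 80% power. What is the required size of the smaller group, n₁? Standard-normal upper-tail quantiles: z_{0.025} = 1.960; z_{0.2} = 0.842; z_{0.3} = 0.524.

n₁ = 26

With allocation ratio k = n₂/n₁ = 1.5, Var(x̄₁−x̄₂) = σ²(1/n₁ + 1/(k·n₁)) = σ²·(k+1)/(k·n₁).
So n₁ = (1 + 1/k)·((z_{α/2} + z_β)/d)² = 1.667 × (2.802/0.72)².
n₁ = 1.667 × 15.15 = 25.2.
Round up: n₁ = 26, giving n₂ = 1.5 × 26 = 39.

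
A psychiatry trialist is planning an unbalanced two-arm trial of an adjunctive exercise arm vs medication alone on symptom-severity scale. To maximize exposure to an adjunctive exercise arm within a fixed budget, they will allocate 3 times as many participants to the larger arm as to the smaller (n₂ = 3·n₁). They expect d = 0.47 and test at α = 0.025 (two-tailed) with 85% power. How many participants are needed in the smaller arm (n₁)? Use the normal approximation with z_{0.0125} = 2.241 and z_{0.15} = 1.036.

With allocation ratio k = n₂/n₁ = 3, Var(x̄₁−x̄₂) = σ²(1/n₁ + 1/(k·n₁)) = σ²·(k+1)/(k·n₁).
So n₁ = (1 + 1/k)·((z_{α/2} + z_β)/d)² = 1.333 × (3.277/0.47)².
n₁ = 1.333 × 48.61 = 64.8.
Round up: n₁ = 65, giving n₂ = 3 × 65 = 195.

n₁ = 65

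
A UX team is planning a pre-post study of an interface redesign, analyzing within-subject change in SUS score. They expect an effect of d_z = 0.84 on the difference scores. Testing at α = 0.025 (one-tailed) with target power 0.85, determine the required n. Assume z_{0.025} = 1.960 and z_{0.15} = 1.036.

For a paired (one-sample on differences) test: n = ((z_{α} + z_β) / d)².
z_{α} + z_β = 1.960 + 1.036 = 2.996.
n = (2.996 / 0.84)² = 3.567² = 12.72.
Round up.

n = 13 pairs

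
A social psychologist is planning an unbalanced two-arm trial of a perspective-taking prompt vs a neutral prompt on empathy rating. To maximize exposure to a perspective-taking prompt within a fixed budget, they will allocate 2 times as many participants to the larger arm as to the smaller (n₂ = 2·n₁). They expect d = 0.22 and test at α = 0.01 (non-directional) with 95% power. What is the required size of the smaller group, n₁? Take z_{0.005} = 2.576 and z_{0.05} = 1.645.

With allocation ratio k = n₂/n₁ = 2, Var(x̄₁−x̄₂) = σ²(1/n₁ + 1/(k·n₁)) = σ²·(k+1)/(k·n₁).
So n₁ = (1 + 1/k)·((z_{α/2} + z_β)/d)² = 1.500 × (4.221/0.22)².
n₁ = 1.500 × 368.12 = 552.2.
Round up: n₁ = 553, giving n₂ = 2 × 553 = 1106.

n₁ = 553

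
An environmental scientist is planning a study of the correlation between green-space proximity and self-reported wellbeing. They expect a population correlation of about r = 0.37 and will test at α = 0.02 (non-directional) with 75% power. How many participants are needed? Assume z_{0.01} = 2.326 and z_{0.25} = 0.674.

Fisher's z: C = ½·ln((1+r)/(1−r)) = ½·ln(2.1746) = 0.3884.
n = ((z_{α/2} + z_β)/C)² + 3.
(2.326 + 0.674) / 0.3884 = 3.000 / 0.3884 = 7.724.
n = 7.724² + 3 = 59.66 + 3 = 62.7.
Round up.

n = 63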